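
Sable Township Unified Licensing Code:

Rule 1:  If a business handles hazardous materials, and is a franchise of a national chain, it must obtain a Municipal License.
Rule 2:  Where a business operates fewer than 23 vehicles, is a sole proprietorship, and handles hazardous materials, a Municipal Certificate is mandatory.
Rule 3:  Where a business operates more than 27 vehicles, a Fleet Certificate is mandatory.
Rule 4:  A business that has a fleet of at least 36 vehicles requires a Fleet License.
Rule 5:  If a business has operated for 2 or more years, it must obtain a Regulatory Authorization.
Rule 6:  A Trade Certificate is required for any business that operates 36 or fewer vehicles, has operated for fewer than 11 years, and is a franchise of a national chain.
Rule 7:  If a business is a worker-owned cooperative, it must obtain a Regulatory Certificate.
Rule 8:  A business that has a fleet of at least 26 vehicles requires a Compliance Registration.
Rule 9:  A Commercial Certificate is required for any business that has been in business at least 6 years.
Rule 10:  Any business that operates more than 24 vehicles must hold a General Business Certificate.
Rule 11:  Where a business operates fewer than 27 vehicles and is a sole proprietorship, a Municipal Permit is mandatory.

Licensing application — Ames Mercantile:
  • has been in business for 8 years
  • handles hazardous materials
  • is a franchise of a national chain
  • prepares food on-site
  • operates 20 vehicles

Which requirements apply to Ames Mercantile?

Commercial Certificate, Municipal License, Regulatory Authorization, Trade Certificate

Rule 1: handles hazardous materials; is a franchise of a national chain → Municipal License required.
Rule 2: vehicles 20 < 23; is a franchise of a national chain (not: is a sole proprietorship); handles hazardous materials → Municipal Certificate not required.
Rule 3: vehicles 20 ≤ 27 → Fleet Certificate not required.
Rule 4: vehicles 20 < 36 → Fleet License not required.
Rule 5: years in business 8 ≥ 2 → Regulatory Authorization required.
Rule 6: vehicles 20 ≤ 36; years in business 8 < 11; is a franchise of a national chain → Trade Certificate required.
Rule 7: is a franchise of a national chain (not: is a worker-owned cooperative) → Regulatory Certificate not required.
Rule 8: vehicles 20 < 26 → Compliance Registration not required.
Rule 9: years in business 8 ≥ 6 → Commercial Certificate required.
Rule 10: vehicles 20 ≤ 24 → General Business Certificate not required.
Rule 11: vehicles 20 < 27; is a franchise of a national chain (not: is a sole proprietorship) → Municipal Permit not required.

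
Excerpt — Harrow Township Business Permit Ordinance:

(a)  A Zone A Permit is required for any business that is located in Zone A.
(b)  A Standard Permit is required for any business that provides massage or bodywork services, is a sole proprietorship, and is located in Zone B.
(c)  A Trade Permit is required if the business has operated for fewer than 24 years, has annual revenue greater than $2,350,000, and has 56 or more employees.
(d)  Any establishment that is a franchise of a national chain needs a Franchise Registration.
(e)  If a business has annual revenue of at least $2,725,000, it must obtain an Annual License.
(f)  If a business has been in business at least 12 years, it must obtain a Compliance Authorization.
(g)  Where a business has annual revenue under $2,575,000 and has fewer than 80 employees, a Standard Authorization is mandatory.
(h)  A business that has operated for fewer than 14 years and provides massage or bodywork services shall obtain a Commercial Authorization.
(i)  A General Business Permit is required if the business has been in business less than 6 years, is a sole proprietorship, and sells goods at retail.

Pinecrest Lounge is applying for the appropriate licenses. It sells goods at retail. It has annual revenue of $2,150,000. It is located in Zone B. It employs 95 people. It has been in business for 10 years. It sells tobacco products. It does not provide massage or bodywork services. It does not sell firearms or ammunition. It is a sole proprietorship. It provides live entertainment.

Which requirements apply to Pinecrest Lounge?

(a) is located in Zone B (not: is located in Zone A) → Zone A Permit not required.
(b) does not provide massage or bodywork services; is a sole proprietorship; is located in Zone B → Standard Permit not required.
(c) years in business 10 < 24; revenue $2,150,000 ≤ $2,350,000; employees 95 ≥ 56 → Trade Permit not required.
(d) is a sole proprietorship (not: is a franchise of a national chain) → Franchise Registration not required.
(e) revenue $2,150,000 < $2,725,000 → Annual License not required.
(f) years in business 10 < 12 → Compliance Authorization not required.
(g) revenue $2,150,000 < $2,575,000; employees 95 ≥ 80 → Standard Authorization not required.
(h) years in business 10 < 14; does not provide massage or bodywork services → Commercial Authorization not required.
(i) years in business 10 ≥ 6; is a sole proprietorship; sells goods at retail → General Business Permit not required.

None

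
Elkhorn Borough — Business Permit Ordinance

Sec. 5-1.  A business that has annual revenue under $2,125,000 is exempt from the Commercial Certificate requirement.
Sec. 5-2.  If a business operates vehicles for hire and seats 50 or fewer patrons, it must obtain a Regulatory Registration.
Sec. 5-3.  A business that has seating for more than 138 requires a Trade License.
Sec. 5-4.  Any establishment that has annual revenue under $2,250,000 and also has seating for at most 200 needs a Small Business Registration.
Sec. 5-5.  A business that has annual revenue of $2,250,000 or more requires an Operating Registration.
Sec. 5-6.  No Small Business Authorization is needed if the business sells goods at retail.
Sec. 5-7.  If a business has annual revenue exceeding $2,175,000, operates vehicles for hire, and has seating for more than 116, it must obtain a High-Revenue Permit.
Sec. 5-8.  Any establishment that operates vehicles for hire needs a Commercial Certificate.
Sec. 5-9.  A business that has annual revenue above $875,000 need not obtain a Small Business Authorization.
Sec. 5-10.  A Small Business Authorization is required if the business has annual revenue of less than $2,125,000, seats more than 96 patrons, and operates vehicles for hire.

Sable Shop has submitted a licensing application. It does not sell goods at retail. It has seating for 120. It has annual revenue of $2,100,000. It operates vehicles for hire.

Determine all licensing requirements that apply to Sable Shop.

Small Business Registration

Sec. 5-1. revenue $2,100,000 < $2,125,000 → exempt from Commercial Certificate.
Sec. 5-2. operates vehicles for hire; seating 120 > 50 → Regulatory Registration not required.
Sec. 5-3. seating 120 ≤ 138 → Trade License not required.
Sec. 5-4. revenue $2,100,000 < $2,250,000; seating 120 ≤ 200 → Small Business Registration required.
Sec. 5-5. revenue $2,100,000 < $2,250,000 → Operating Registration not required.
Sec. 5-6. does not sell goods at retail → Small Business Authorization exemption does not apply.
Sec. 5-7. revenue $2,100,000 ≤ $2,175,000; operates vehicles for hire; seating 120 > 116 → High-Revenue Permit not required.
Sec. 5-8. operates vehicles for hire → Commercial Certificate required.
Sec. 5-9. revenue $2,100,000 > $875,000 → exempt from Small Business Authorization.
Sec. 5-10. revenue $2,100,000 < $2,125,000; seating 120 > 96; operates vehicles for hire → Small Business Authorization required.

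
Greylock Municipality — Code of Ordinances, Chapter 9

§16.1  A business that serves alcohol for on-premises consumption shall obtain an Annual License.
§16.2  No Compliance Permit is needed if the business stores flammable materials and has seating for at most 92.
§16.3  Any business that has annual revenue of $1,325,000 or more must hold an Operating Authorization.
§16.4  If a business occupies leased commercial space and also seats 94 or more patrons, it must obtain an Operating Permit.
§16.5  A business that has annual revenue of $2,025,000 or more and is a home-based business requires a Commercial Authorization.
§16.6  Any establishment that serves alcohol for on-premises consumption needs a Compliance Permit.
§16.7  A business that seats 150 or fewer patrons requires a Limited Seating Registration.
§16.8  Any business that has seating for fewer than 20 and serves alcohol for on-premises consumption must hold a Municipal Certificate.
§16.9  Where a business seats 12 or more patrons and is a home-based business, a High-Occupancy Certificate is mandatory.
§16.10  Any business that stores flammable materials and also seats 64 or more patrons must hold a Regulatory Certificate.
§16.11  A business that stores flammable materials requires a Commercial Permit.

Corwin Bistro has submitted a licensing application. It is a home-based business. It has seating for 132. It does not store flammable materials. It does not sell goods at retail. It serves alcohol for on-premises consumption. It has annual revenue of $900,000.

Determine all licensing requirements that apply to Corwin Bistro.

§16.1 serves alcohol for on-premises consumption → Annual License required.
§16.2 does not store flammable materials; seating 132 > 92 → Compliance Permit exemption does not apply.
§16.3 revenue $900,000 < $1,325,000 → Operating Authorization not required.
§16.4 is a home-based business (not: occupies leased commercial space); seating 132 ≥ 94 → Operating Permit not required.
§16.5 revenue $900,000 < $2,025,000; is a home-based business → Commercial Authorization not required.
§16.6 serves alcohol for on-premises consumption → Compliance Permit required.
§16.7 seating 132 ≤ 150 → Limited Seating Registration required.
§16.8 seating 132 ≥ 20; serves alcohol for on-premises consumption → Municipal Certificate not required.
§16.9 seating 132 ≥ 12; is a home-based business → High-Occupancy Certificate required.
§16.10 does not store flammable materials; seating 132 ≥ 64 → Regulatory Certificate not required.
§16.11 does not store flammable materials → Commercial Permit not required.

Annual License, Compliance Permit, High-Occupancy Certificate, Limited Seating Registration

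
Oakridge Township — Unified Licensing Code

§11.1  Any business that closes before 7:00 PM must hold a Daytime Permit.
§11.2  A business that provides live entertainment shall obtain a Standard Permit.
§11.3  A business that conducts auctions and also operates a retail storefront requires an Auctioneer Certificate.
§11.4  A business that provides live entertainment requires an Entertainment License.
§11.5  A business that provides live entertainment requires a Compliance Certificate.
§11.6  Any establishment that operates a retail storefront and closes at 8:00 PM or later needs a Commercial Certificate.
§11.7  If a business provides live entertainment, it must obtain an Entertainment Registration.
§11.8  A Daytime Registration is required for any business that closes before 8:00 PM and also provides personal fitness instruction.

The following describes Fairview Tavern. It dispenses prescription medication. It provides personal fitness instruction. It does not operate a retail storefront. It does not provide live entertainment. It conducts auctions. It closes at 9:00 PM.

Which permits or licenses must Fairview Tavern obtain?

§11.1 closes 9:00 PM, after 7:00 PM → Daytime Permit not required.
§11.2 does not provide live entertainment → Standard Permit not required.
§11.3 conducts auctions; does not operate a retail storefront → Auctioneer Certificate not required.
§11.4 does not provide live entertainment → Entertainment License not required.
§11.5 does not provide live entertainment → Compliance Certificate not required.
§11.6 does not operate a retail storefront; closes 9:00 PM, after 8:00 PM → Commercial Certificate not required.
§11.7 does not provide live entertainment → Entertainment Registration not required.
§11.8 closes 9:00 PM, after 8:00 PM; provides personal fitness instruction → Daytime Registration not required.

None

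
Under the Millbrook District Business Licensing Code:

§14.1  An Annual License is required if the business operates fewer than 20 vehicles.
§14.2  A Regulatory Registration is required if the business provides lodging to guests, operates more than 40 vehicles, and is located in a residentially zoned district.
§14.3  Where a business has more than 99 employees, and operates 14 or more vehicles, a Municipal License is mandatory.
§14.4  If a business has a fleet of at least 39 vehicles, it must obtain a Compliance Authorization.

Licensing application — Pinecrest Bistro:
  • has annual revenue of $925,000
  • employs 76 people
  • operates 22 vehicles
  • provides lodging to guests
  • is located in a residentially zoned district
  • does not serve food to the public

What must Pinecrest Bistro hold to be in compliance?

None

§14.1 vehicles 22 ≥ 20 → Annual License not required.
§14.2 provides lodging to guests; vehicles 22 ≤ 40; is located in a residentially zoned district → Regulatory Registration not required.
§14.3 employees 76 ≤ 99; vehicles 22 ≥ 14 → Municipal License not required.
§14.4 vehicles 22 < 39 → Compliance Authorization not required.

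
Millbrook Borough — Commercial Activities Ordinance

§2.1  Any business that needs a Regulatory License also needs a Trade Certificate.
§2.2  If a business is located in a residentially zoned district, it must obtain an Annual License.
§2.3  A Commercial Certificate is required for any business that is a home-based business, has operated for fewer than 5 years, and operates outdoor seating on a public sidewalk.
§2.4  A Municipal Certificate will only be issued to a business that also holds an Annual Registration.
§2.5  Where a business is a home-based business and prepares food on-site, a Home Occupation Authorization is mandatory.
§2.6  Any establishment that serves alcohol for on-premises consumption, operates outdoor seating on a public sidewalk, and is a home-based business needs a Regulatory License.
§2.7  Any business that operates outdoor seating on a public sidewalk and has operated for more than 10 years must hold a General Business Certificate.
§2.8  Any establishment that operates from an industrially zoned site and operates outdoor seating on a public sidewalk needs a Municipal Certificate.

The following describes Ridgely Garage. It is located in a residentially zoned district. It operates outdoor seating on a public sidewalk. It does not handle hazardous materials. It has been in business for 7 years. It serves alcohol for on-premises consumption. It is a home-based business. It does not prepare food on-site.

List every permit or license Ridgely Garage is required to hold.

Annual License, Regulatory License, Trade Certificate

§2.1 Regulatory License is required → Trade Certificate also required.
§2.2 is located in a residentially zoned district → Annual License required.
§2.3 is a home-based business; years in business 7 ≥ 5; operates outdoor seating on a public sidewalk → Commercial Certificate not required.
§2.4 Municipal Certificate is not required → no effect.
§2.5 is a home-based business; does not prepare food on-site → Home Occupation Authorization not required.
§2.6 serves alcohol for on-premises consumption; operates outdoor seating on a public sidewalk; is a home-based business → Regulatory License required.
§2.7 operates outdoor seating on a public sidewalk; years in business 7 ≤ 10 → General Business Certificate not required.
§2.8 is a home-based business (not: operates from an industrially zoned site); operates outdoor seating on a public sidewalk → Municipal Certificate not required.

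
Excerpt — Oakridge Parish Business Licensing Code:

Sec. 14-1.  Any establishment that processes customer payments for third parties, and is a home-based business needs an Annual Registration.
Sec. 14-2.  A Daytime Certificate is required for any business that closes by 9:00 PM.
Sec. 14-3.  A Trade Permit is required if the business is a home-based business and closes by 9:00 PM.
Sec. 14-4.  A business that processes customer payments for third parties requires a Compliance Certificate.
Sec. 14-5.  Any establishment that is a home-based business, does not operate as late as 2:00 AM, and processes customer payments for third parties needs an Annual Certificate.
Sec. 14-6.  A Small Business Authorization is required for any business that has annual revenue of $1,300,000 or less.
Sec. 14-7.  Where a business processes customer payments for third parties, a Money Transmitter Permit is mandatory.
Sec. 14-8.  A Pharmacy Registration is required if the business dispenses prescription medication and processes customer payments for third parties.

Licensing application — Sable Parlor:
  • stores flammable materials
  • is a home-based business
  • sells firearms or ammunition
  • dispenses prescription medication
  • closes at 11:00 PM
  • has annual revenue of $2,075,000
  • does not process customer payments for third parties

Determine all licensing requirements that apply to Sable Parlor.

Sec. 14-1. does not process customer payments for third parties; is a home-based business → Annual Registration not required.
Sec. 14-2. closes 11:00 PM, after 9:00 PM → Daytime Certificate not required.
Sec. 14-3. is a home-based business; closes 11:00 PM, after 9:00 PM → Trade Permit not required.
Sec. 14-4. does not process customer payments for third parties → Compliance Certificate not required.
Sec. 14-5. is a home-based business; closes 11:00 PM, at/before 2:00 AM; does not process customer payments for third parties → Annual Certificate not required.
Sec. 14-6. revenue $2,075,000 > $1,300,000 → Small Business Authorization not required.
Sec. 14-7. does not process customer payments for third parties → Money Transmitter Permit not required.
Sec. 14-8. dispenses prescription medication; does not process customer payments for third parties → Pharmacy Registration not required.

None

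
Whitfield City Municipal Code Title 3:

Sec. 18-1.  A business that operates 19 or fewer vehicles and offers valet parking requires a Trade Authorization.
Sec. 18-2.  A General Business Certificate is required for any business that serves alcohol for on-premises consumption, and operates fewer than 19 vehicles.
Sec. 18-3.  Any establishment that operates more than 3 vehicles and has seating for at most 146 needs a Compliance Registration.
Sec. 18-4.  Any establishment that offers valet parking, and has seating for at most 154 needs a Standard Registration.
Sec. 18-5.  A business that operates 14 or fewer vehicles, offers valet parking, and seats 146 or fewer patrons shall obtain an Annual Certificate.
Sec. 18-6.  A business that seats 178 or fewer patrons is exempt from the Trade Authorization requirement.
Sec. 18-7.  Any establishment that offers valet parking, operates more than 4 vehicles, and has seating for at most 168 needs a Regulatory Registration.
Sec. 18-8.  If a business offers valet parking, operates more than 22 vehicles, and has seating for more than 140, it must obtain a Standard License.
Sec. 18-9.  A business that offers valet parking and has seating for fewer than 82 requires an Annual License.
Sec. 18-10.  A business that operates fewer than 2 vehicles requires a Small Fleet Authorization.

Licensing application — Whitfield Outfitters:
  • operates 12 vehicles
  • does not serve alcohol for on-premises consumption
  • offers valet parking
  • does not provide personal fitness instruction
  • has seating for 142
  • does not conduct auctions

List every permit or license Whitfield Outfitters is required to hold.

Annual Certificate, Compliance Registration, Regulatory Registration, Standard Registration

Sec. 18-1. vehicles 12 ≤ 19; offers valet parking → Trade Authorization required.
Sec. 18-2. does not serve alcohol for on-premises consumption; vehicles 12 < 19 → General Business Certificate not required.
Sec. 18-3. vehicles 12 > 3; seating 142 ≤ 146 → Compliance Registration required.
Sec. 18-4. offers valet parking; seating 142 ≤ 154 → Standard Registration required.
Sec. 18-5. vehicles 12 ≤ 14; offers valet parking; seating 142 ≤ 146 → Annual Certificate required.
Sec. 18-6. seating 142 ≤ 178 → exempt from Trade Authorization.
Sec. 18-7. offers valet parking; vehicles 12 > 4; seating 142 ≤ 168 → Regulatory Registration required.
Sec. 18-8. offers valet parking; vehicles 12 ≤ 22; seating 142 > 140 → Standard License not required.
Sec. 18-9. offers valet parking; seating 142 ≥ 82 → Annual License not required.
Sec. 18-10. vehicles 12 ≥ 2 → Small Fleet Authorization not required.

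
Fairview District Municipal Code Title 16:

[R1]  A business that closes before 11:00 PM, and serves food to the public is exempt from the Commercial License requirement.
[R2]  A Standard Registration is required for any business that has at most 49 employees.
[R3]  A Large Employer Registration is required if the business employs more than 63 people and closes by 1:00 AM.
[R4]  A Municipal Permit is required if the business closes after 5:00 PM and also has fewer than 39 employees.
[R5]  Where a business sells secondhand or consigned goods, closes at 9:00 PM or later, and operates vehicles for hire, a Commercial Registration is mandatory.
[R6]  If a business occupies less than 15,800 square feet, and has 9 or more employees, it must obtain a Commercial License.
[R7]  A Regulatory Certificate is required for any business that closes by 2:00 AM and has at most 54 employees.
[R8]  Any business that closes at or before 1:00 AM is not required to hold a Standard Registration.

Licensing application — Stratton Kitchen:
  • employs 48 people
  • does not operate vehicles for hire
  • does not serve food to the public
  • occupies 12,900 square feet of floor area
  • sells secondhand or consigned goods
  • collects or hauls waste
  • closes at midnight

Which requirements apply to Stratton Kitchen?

[R1] closes midnight, after 11:00 PM; does not serve food to the public → Commercial License exemption does not apply.
[R2] employees 48 ≤ 49 → Standard Registration required.
[R3] employees 48 ≤ 63; closes midnight, at/before 1:00 AM → Large Employer Registration not required.
[R4] closes midnight, after 5:00 PM; employees 48 ≥ 39 → Municipal Permit not required.
[R5] sells secondhand or consigned goods; closes midnight, after 9:00 PM; does not operate vehicles for hire → Commercial Registration not required.
[R6] floor area 12,900 square feet < 15,800 square feet; employees 48 ≥ 9 → Commercial License required.
[R7] closes midnight, at/before 2:00 AM; employees 48 ≤ 54 → Regulatory Certificate required.
[R8] closes midnight, at/before 1:00 AM → exempt from Standard Registration.

Commercial License, Regulatory Certificate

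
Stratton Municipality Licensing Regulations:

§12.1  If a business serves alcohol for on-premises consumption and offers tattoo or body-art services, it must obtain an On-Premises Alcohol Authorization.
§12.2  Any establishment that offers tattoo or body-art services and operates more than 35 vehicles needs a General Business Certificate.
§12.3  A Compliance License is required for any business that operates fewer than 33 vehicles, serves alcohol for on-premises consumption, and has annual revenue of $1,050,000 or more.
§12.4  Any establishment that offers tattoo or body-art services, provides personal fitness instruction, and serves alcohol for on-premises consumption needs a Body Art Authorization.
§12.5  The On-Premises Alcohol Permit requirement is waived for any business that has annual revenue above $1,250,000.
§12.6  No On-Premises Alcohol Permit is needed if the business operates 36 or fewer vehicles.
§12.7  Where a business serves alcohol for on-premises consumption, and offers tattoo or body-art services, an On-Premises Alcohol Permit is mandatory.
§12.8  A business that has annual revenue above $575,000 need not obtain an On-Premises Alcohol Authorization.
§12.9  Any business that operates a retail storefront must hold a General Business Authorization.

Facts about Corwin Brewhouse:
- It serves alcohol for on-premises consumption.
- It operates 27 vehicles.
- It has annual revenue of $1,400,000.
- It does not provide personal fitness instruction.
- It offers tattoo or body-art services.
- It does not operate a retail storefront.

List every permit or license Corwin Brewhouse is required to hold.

Compliance License

§12.1 serves alcohol for on-premises consumption; offers tattoo or body-art services → On-Premises Alcohol Authorization required.
§12.2 offers tattoo or body-art services; vehicles 27 ≤ 35 → General Business Certificate not required.
§12.3 vehicles 27 < 33; serves alcohol for on-premises consumption; revenue $1,400,000 ≥ $1,050,000 → Compliance License required.
§12.4 offers tattoo or body-art services; does not provide personal fitness instruction; serves alcohol for on-premises consumption → Body Art Authorization not required.
§12.5 revenue $1,400,000 > $1,250,000 → exempt from On-Premises Alcohol Permit.
§12.6 vehicles 27 ≤ 36 → exempt from On-Premises Alcohol Permit.
§12.7 serves alcohol for on-premises consumption; offers tattoo or body-art services → On-Premises Alcohol Permit required.
§12.8 revenue $1,400,000 > $575,000 → exempt from On-Premises Alcohol Authorization.
§12.9 does not operate a retail storefront → General Business Authorization not required.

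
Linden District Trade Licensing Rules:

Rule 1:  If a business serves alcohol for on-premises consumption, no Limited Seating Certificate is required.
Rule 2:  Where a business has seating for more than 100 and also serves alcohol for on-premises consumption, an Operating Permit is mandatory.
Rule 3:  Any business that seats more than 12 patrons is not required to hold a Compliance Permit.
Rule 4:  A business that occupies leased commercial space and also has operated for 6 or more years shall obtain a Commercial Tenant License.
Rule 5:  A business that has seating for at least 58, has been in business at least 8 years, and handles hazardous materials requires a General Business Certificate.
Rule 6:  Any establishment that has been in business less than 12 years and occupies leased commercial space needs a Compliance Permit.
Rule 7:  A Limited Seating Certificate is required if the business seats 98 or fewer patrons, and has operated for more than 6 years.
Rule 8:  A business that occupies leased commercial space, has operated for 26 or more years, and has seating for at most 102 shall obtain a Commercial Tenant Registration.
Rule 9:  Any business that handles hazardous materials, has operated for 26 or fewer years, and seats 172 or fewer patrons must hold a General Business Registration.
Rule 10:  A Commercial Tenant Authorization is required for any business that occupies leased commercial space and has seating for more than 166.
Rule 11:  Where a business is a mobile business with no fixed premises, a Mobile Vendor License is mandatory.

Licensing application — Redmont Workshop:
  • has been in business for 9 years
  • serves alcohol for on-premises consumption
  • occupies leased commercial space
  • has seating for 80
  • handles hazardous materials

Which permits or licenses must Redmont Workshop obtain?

Rule 1: serves alcohol for on-premises consumption → exempt from Limited Seating Certificate.
Rule 2: seating 80 ≤ 100; serves alcohol for on-premises consumption → Operating Permit not required.
Rule 3: seating 80 > 12 → exempt from Compliance Permit.
Rule 4: occupies leased commercial space; years in business 9 ≥ 6 → Commercial Tenant License required.
Rule 5: seating 80 ≥ 58; years in business 9 ≥ 8; handles hazardous materials → General Business Certificate required.
Rule 6: years in business 9 < 12; occupies leased commercial space → Compliance Permit required.
Rule 7: seating 80 ≤ 98; years in business 9 > 6 → Limited Seating Certificate required.
Rule 8: occupies leased commercial space; years in business 9 < 26; seating 80 ≤ 102 → Commercial Tenant Registration not required.
Rule 9: handles hazardous materials; years in business 9 ≤ 26; seating 80 ≤ 172 → General Business Registration required.
Rule 10: occupies leased commercial space; seating 80 ≤ 166 → Commercial Tenant Authorization not required.
Rule 11: occupies leased commercial space (not: is a mobile business with no fixed premises) → Mobile Vendor License not required.

Commercial Tenant License, General Business Certificate, General Business Registration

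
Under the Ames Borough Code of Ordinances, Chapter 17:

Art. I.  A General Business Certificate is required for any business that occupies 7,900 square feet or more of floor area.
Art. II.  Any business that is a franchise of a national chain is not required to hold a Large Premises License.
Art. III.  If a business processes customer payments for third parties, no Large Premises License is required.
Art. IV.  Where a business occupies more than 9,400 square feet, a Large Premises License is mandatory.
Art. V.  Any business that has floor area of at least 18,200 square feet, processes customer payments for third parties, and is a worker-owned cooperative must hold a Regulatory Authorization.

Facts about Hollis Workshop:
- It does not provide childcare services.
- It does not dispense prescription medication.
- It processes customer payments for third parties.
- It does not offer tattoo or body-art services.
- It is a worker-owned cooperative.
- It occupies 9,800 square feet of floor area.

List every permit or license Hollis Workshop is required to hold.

Art. I. floor area 9,800 square feet ≥ 7,900 square feet → General Business Certificate required.
Art. II. is a worker-owned cooperative (not: is a franchise of a national chain) → Large Premises License exemption does not apply.
Art. III. processes customer payments for third parties → exempt from Large Premises License.
Art. IV. floor area 9,800 square feet > 9,400 square feet → Large Premises License required.
Art. V. floor area 9,800 square feet < 18,200 square feet; processes customer payments for third parties; is a worker-owned cooperative → Regulatory Authorization not required.

General Business Certificate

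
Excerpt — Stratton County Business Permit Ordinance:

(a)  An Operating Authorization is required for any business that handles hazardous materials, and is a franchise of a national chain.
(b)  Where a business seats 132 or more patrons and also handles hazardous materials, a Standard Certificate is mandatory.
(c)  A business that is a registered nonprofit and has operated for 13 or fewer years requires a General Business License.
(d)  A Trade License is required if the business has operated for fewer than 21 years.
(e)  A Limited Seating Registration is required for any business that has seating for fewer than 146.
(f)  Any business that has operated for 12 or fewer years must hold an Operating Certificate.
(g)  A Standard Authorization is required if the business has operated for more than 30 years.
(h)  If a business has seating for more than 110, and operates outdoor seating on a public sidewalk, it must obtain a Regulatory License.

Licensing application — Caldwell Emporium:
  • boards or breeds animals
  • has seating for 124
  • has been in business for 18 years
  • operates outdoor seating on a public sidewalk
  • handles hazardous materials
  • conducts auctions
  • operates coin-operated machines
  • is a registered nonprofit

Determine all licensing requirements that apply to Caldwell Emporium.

(a) handles hazardous materials; is a registered nonprofit (not: is a franchise of a national chain) → Operating Authorization not required.
(b) seating 124 < 132; handles hazardous materials → Standard Certificate not required.
(c) is a registered nonprofit; years in business 18 > 13 → General Business License not required.
(d) years in business 18 < 21 → Trade License required.
(e) seating 124 < 146 → Limited Seating Registration required.
(f) years in business 18 > 12 → Operating Certificate not required.
(g) years in business 18 ≤ 30 → Standard Authorization not required.
(h) seating 124 > 110; operates outdoor seating on a public sidewalk → Regulatory License required.

Limited Seating Registration, Regulatory License, Trade License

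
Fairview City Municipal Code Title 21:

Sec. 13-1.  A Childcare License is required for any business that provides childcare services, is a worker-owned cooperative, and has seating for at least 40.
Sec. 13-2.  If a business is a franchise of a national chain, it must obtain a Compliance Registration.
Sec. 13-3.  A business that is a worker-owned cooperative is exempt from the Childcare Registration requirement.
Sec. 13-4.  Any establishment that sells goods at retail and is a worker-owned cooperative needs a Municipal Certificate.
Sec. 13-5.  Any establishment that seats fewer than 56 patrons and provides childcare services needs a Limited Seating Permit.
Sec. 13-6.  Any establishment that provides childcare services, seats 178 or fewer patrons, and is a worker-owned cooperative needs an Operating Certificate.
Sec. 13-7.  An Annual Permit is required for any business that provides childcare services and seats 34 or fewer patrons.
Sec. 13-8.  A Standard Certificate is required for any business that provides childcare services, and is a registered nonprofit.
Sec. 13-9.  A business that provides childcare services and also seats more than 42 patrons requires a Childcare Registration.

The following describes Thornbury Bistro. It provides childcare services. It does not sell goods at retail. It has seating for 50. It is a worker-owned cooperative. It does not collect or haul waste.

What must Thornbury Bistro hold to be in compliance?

Sec. 13-1. provides childcare services; is a worker-owned cooperative; seating 50 ≥ 40 → Childcare License required.
Sec. 13-2. is a worker-owned cooperative (not: is a franchise of a national chain) → Compliance Registration not required.
Sec. 13-3. is a worker-owned cooperative → exempt from Childcare Registration.
Sec. 13-4. does not sell goods at retail; is a worker-owned cooperative → Municipal Certificate not required.
Sec. 13-5. seating 50 < 56; provides childcare services → Limited Seating Permit required.
Sec. 13-6. provides childcare services; seating 50 ≤ 178; is a worker-owned cooperative → Operating Certificate required.
Sec. 13-7. provides childcare services; seating 50 > 34 → Annual Permit not required.
Sec. 13-8. provides childcare services; is a worker-owned cooperative (not: is a registered nonprofit) → Standard Certificate not required.
Sec. 13-9. provides childcare services; seating 50 > 42 → Childcare Registration required.

Childcare License, Limited Seating Permit, Operating Certificate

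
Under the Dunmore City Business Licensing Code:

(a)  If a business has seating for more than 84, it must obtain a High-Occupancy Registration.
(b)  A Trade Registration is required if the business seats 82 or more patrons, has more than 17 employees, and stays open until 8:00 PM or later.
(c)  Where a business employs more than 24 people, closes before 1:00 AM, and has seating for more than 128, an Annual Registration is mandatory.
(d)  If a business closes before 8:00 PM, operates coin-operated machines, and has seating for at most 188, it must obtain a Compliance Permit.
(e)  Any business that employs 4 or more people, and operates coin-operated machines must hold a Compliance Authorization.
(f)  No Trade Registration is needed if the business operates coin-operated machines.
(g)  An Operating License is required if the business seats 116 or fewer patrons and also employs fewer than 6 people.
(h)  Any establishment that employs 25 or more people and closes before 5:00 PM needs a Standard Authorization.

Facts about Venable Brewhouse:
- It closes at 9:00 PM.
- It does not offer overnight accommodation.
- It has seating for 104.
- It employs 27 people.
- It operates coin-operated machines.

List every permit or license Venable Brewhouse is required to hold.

(a) seating 104 > 84 → High-Occupancy Registration required.
(b) seating 104 ≥ 82; employees 27 > 17; closes 9:00 PM, after 8:00 PM → Trade Registration required.
(c) employees 27 > 24; closes 9:00 PM, at/before 1:00 AM; seating 104 ≤ 128 → Annual Registration not required.
(d) closes 9:00 PM, after 8:00 PM; operates coin-operated machines; seating 104 ≤ 188 → Compliance Permit not required.
(e) employees 27 ≥ 4; operates coin-operated machines → Compliance Authorization required.
(f) operates coin-operated machines → exempt from Trade Registration.
(g) seating 104 ≤ 116; employees 27 ≥ 6 → Operating License not required.
(h) employees 27 ≥ 25; closes 9:00 PM, after 5:00 PM → Standard Authorization not required.

Compliance Authorization, High-Occupancy Registration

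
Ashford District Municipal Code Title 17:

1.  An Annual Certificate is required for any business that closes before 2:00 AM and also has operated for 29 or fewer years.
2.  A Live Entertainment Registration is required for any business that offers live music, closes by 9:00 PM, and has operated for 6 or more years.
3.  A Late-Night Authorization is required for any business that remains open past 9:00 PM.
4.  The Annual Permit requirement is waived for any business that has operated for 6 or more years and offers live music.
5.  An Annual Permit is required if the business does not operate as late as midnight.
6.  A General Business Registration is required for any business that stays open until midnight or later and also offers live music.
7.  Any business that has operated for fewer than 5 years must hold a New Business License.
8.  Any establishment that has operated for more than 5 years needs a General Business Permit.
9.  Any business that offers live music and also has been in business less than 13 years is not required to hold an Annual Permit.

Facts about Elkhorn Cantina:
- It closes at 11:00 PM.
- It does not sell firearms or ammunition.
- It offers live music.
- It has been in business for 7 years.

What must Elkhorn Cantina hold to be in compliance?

Annual Certificate, General Business Permit, Late-Night Authorization

1. closes 11:00 PM, at/before 2:00 AM; years in business 7 ≤ 29 → Annual Certificate required.
2. offers live music; closes 11:00 PM, after 9:00 PM; years in business 7 ≥ 6 → Live Entertainment Registration not required.
3. closes 11:00 PM, after 9:00 PM → Late-Night Authorization required.
4. years in business 7 ≥ 6; offers live music → exempt from Annual Permit.
5. closes 11:00 PM, at/before midnight → Annual Permit required.
6. closes 11:00 PM, at/before midnight; offers live music → General Business Registration not required.
7. years in business 7 ≥ 5 → New Business License not required.
8. years in business 7 > 5 → General Business Permit required.
9. offers live music; years in business 7 < 13 → exempt from Annual Permit.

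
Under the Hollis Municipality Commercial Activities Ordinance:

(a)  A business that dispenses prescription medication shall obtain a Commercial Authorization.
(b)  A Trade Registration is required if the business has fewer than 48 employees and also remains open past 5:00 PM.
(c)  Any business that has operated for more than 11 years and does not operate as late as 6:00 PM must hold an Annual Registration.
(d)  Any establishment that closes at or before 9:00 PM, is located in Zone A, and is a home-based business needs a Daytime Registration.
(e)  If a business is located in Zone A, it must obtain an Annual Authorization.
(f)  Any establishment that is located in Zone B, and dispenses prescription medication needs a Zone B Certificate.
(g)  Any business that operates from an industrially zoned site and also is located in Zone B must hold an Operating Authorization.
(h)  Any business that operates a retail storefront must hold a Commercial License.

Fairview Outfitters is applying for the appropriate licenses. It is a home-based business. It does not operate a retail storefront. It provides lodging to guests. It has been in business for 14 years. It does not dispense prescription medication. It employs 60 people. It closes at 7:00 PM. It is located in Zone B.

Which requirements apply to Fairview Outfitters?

(a) does not dispense prescription medication → Commercial Authorization not required.
(b) employees 60 ≥ 48; closes 7:00 PM, after 5:00 PM → Trade Registration not required.
(c) years in business 14 > 11; closes 7:00 PM, after 6:00 PM → Annual Registration not required.
(d) closes 7:00 PM, at/before 9:00 PM; is located in Zone B (not: is located in Zone A); is a home-based business → Daytime Registration not required.
(e) is located in Zone B (not: is located in Zone A) → Annual Authorization not required.
(f) is located in Zone B; does not dispense prescription medication → Zone B Certificate not required.
(g) is a home-based business (not: operates from an industrially zoned site); is located in Zone B → Operating Authorization not required.
(h) does not operate a retail storefront → Commercial License not required.

None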